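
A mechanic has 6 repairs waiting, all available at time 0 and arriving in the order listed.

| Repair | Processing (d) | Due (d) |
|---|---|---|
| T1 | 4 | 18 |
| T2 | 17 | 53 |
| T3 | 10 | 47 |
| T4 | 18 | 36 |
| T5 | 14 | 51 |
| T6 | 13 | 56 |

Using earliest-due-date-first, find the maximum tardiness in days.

20

EDD (increasing due date): T1 T4 T3 T5 T2 T6.
T1: 0→4, due 18, tardiness 0
T4: 4→22, due 36, tardiness 0
T3: 22→32, due 47, tardiness 0
T5: 32→46, due 51, tardiness 0
T2: 46→63, due 53, tardiness 10
T6: 63→76, due 56, tardiness 20
Maximum = 20.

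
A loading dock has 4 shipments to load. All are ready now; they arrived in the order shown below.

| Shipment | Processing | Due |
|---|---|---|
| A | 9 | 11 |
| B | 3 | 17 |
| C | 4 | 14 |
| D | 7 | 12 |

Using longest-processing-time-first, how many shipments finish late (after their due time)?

3

LPT (decreasing processing time): A D C B.
A: 0→9, due 11, tardiness 0
D: 9→16, due 12, tardiness 4
C: 16→20, due 14, tardiness 6
B: 20→23, due 17, tardiness 6
Late shipments: 3.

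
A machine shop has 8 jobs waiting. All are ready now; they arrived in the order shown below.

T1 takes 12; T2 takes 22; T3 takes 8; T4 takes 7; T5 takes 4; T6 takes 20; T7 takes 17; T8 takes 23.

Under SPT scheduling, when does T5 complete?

4

SPT (increasing processing time): T5 T4 T3 T1 T7 T6 T2 T8.
T5: 0→4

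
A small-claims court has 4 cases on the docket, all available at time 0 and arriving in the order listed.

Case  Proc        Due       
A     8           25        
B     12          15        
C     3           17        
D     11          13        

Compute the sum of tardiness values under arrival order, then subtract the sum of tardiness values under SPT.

4

FIFO (arrival order): A B C D.
A: 0→8, due 25, tardiness 0
B: 8→20, due 15, tardiness 5
C: 20→23, due 17, tardiness 6
D: 23→34, due 13, tardiness 21
Sum = 0+5+6+21 = 32.
SPT (increasing processing time): C A D B.
C: 0→3, due 17, tardiness 0
A: 3→11, due 25, tardiness 0
D: 11→22, due 13, tardiness 9
B: 22→34, due 15, tardiness 19
Sum = 0+0+9+19 = 28.
Difference = 32 − 28 = 4.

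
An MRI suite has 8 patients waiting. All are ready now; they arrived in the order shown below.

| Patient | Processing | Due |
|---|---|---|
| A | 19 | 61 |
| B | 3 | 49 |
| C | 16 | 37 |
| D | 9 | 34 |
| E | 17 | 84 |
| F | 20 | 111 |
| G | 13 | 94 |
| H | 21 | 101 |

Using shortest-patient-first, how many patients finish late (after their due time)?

SPT (increasing processing time): B D G C E A F H.
B: 0→3, due 49, tardiness 0
D: 3→12, due 34, tardiness 0
G: 12→25, due 94, tardiness 0
C: 25→41, due 37, tardiness 4
E: 41→58, due 84, tardiness 0
A: 58→77, due 61, tardiness 16
F: 77→97, due 111, tardiness 0
H: 97→118, due 101, tardiness 17
Late patients: 3.

3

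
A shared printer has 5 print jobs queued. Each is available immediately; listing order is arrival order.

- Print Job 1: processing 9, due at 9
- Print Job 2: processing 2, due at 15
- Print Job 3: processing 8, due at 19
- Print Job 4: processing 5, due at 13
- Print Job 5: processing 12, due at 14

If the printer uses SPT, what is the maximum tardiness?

22

SPT (increasing processing time): Print Job 2 Print Job 4 Print Job 3 Print Job 1 Print Job 5.
Print Job 2: 0→2, due 15, tardiness 0
Print Job 4: 2→7, due 13, tardiness 0
Print Job 3: 7→15, due 19, tardiness 0
Print Job 1: 15→24, due 9, tardiness 15
Print Job 5: 24→36, due 14, tardiness 22
Maximum = 22.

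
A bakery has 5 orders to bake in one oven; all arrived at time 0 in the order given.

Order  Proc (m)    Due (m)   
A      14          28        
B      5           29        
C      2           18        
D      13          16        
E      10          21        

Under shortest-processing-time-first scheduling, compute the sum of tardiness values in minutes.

SPT (increasing processing time): C B E D A.
C: 0→2, due 18, tardiness 0
B: 2→7, due 29, tardiness 0
E: 7→17, due 21, tardiness 0
D: 17→30, due 16, tardiness 14
A: 30→44, due 28, tardiness 16
Sum = 0+0+0+14+16 = 30.

30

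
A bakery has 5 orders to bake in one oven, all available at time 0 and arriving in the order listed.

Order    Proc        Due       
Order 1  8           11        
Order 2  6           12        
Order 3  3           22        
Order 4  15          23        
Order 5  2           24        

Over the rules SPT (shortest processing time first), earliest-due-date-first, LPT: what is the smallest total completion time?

SPT (increasing processing time): Order 5 Order 3 Order 2 Order 1 Order 4.
Order 5: 0→2
Order 3: 2→5
Order 2: 5→11
Order 1: 11→19
Order 4: 19→34
Sum = 2+5+11+19+34 = 71.
EDD (increasing due date): Order 1 Order 2 Order 3 Order 4 Order 5.
Order 1: 0→8
Order 2: 8→14
Order 3: 14→17
Order 4: 17→32
Order 5: 32→34
Sum = 8+14+17+32+34 = 105.
LPT (decreasing processing time): Order 4 Order 1 Order 2 Order 3 Order 5.
Order 4: 0→15
Order 1: 15→23
Order 2: 23→29
Order 3: 29→32
Order 5: 32→34
Sum = 15+23+29+32+34 = 133.
SPT 71, EDD 105, LPT 133 → minimum 71.

71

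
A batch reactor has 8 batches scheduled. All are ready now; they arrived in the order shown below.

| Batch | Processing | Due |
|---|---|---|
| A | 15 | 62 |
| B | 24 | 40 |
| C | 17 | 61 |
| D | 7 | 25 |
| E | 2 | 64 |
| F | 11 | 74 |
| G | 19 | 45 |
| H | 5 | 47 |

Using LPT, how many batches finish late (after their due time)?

5

LPT (decreasing processing time): B G C A F D H E.
B: 0→24, due 40, tardiness 0
G: 24→43, due 45, tardiness 0
C: 43→60, due 61, tardiness 0
A: 60→75, due 62, tardiness 13
F: 75→86, due 74, tardiness 12
D: 86→93, due 25, tardiness 68
H: 93→98, due 47, tardiness 51
E: 98→100, due 64, tardiness 36
Late batches: 5.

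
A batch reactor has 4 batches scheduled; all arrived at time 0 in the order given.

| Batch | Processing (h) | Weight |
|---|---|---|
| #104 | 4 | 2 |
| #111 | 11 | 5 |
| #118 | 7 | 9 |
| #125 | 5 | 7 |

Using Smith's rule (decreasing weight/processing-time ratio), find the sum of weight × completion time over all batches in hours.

310

WSPT (decreasing weight/processing-time ratio): #125 #118 #104 #111.
#125: finishes 5, weight 7, w·C = 35
#118: finishes 12, weight 9, w·C = 108
#104: finishes 16, weight 2, w·C = 32
#111: finishes 27, weight 5, w·C = 135
Sum = 35+108+32+135 = 310.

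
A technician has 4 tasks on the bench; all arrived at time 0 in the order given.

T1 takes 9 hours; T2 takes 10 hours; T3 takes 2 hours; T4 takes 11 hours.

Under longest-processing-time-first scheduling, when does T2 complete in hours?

21

LPT (decreasing processing time): T4 T2 T1 T3.
T4: 0→11
T2: 11→21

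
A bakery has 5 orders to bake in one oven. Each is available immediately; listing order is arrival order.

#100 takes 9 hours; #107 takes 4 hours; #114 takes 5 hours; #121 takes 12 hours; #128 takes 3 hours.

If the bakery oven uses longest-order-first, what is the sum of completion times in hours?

122

LPT (decreasing processing time): #121 #100 #114 #107 #128.
#121: 0→12
#100: 12→21
#114: 21→26
#107: 26→30
#128: 30→33
Sum = 12+21+26+30+33 = 122.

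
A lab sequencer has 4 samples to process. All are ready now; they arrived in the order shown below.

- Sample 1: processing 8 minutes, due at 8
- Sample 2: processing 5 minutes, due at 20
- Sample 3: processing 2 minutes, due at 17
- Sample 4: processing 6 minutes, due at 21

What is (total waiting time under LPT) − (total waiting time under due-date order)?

LPT (decreasing processing time): Sample 1 Sample 4 Sample 2 Sample 3.
Sample 1: waits 0, runs 0→8
Sample 4: waits 8, runs 8→14
Sample 2: waits 14, runs 14→19
Sample 3: waits 19, runs 19→21
Sum = 0+8+14+19 = 41.
EDD (increasing due date): Sample 1 Sample 3 Sample 2 Sample 4.
Sample 1: waits 0, runs 0→8
Sample 3: waits 8, runs 8→10
Sample 2: waits 10, runs 10→15
Sample 4: waits 15, runs 15→21
Sum = 0+8+10+15 = 33.
Difference = 41 − 33 = 8.

8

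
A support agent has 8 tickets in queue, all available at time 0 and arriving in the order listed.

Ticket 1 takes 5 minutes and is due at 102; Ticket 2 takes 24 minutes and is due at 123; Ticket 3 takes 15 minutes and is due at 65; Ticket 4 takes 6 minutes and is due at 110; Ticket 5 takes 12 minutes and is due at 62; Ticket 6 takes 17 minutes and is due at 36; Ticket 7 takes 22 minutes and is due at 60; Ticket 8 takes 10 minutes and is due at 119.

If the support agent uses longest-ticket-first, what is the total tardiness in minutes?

77

LPT (decreasing processing time): Ticket 2 Ticket 7 Ticket 6 Ticket 3 Ticket 5 Ticket 8 Ticket 4 Ticket 1.
Ticket 2: 0→24, due 123, tardiness 0
Ticket 7: 24→46, due 60, tardiness 0
Ticket 6: 46→63, due 36, tardiness 27
Ticket 3: 63→78, due 65, tardiness 13
Ticket 5: 78→90, due 62, tardiness 28
Ticket 8: 90→100, due 119, tardiness 0
Ticket 4: 100→106, due 110, tardiness 0
Ticket 1: 106→111, due 102, tardiness 9
Sum = 0+0+27+13+28+0+0+9 = 77.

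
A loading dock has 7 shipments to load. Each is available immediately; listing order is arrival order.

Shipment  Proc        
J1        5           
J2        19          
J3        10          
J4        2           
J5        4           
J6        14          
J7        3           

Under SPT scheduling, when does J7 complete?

5

SPT (increasing processing time): J4 J7 J5 J1 J3 J6 J2.
J4: 0→2
J7: 2→5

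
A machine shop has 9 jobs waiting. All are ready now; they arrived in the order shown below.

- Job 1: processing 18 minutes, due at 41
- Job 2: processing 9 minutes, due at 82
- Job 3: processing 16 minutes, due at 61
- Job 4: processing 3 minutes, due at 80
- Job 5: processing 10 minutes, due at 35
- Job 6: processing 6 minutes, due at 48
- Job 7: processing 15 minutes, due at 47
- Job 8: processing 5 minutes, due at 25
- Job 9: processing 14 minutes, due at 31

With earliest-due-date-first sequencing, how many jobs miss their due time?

EDD (increasing due date): Job 8 Job 9 Job 5 Job 1 Job 7 Job 6 Job 3 Job 4 Job 2.
Job 8: 0→5, due 25, tardiness 0
Job 9: 5→19, due 31, tardiness 0
Job 5: 19→29, due 35, tardiness 0
Job 1: 29→47, due 41, tardiness 6
Job 7: 47→62, due 47, tardiness 15
Job 6: 62→68, due 48, tardiness 20
Job 3: 68→84, due 61, tardiness 23
Job 4: 84→87, due 80, tardiness 7
Job 2: 87→96, due 82, tardiness 14
Late jobs: 6.

6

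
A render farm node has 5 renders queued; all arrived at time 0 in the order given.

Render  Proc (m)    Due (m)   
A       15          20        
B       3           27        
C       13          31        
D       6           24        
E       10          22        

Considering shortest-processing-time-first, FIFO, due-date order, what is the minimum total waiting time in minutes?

SPT (increasing processing time): B D E C A.
B: waits 0, runs 0→3
D: waits 3, runs 3→9
E: waits 9, runs 9→19
C: waits 19, runs 19→32
A: waits 32, runs 32→47
Sum = 0+3+9+19+32 = 63.
FIFO (arrival order): A B C D E.
A: waits 0, runs 0→15
B: waits 15, runs 15→18
C: waits 18, runs 18→31
D: waits 31, runs 31→37
E: waits 37, runs 37→47
Sum = 0+15+18+31+37 = 101.
EDD (increasing due date): A E D B C.
A: waits 0, runs 0→15
E: waits 15, runs 15→25
D: waits 25, runs 25→31
B: waits 31, runs 31→34
C: waits 34, runs 34→47
Sum = 0+15+25+31+34 = 105.
SPT 63, FIFO 101, EDD 105 → minimum 63.

63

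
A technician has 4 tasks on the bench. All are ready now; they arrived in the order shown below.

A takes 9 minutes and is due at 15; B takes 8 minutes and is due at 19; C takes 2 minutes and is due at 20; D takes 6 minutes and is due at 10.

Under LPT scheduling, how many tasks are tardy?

2

LPT (decreasing processing time): A B D C.
A: 0→9, due 15, tardiness 0
B: 9→17, due 19, tardiness 0
D: 17→23, due 10, tardiness 13
C: 23→25, due 20, tardiness 5
Late tasks: 2.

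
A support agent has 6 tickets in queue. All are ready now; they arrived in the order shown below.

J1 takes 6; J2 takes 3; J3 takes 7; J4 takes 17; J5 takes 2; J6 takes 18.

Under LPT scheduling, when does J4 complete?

35

LPT (decreasing processing time): J6 J4 J3 J1 J2 J5.
J6: 0→18
J4: 18→35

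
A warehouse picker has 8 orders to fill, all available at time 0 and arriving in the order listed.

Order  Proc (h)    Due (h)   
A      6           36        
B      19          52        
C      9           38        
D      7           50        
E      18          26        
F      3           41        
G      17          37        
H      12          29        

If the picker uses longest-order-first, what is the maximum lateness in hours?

LPT (decreasing processing time): B E G H C D A F.
B: 0→19, due 52, lateness -33
E: 19→37, due 26, lateness 11
G: 37→54, due 37, lateness 17
H: 54→66, due 29, lateness 37
C: 66→75, due 38, lateness 37
D: 75→82, due 50, lateness 32
A: 82→88, due 36, lateness 52
F: 88→91, due 41, lateness 50
Maximum = 52.

52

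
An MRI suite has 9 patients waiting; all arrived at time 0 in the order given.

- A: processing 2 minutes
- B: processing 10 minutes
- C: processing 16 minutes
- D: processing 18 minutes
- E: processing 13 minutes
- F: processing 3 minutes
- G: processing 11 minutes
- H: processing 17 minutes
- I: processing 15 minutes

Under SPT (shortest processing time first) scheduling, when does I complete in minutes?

54

SPT (increasing processing time): A F B G E I C H D.
A: 0→2
F: 2→5
B: 5→15
G: 15→26
E: 26→39
I: 39→54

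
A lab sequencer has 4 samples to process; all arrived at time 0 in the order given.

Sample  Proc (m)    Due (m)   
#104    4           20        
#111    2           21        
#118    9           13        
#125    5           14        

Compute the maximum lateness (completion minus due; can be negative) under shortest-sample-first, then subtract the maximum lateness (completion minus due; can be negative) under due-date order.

7

SPT (increasing processing time): #111 #104 #125 #118.
#111: 0→2, due 21, lateness -19
#104: 2→6, due 20, lateness -14
#125: 6→11, due 14, lateness -3
#118: 11→20, due 13, lateness 7
Maximum = 7.
EDD (increasing due date): #118 #125 #104 #111.
#118: 0→9, due 13, lateness -4
#125: 9→14, due 14, lateness 0
#104: 14→18, due 20, lateness -2
#111: 18→20, due 21, lateness -1
Maximum = 0.
Difference = 7 − 0 = 7.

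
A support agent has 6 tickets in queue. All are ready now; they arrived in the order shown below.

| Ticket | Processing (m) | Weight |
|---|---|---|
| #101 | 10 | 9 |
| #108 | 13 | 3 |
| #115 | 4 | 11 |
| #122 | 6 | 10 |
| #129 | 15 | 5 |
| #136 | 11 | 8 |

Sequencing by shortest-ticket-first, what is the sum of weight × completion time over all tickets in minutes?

SPT (increasing processing time): #115 #122 #101 #136 #108 #129.
#115: finishes 4, weight 11, w·C = 44
#122: finishes 10, weight 10, w·C = 100
#101: finishes 20, weight 9, w·C = 180
#136: finishes 31, weight 8, w·C = 248
#108: finishes 44, weight 3, w·C = 132
#129: finishes 59, weight 5, w·C = 295
Sum = 44+100+180+248+132+295 = 999.

999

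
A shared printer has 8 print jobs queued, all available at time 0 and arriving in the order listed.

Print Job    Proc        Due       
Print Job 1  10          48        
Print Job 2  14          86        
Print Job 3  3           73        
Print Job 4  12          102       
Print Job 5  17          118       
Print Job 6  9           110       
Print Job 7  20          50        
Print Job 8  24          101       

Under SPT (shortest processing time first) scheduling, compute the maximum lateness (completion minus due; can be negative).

35

SPT (increasing processing time): Print Job 3 Print Job 6 Print Job 1 Print Job 4 Print Job 2 Print Job 5 Print Job 7 Print Job 8.
Print Job 3: 0→3, due 73, lateness -70
Print Job 6: 3→12, due 110, lateness -98
Print Job 1: 12→22, due 48, lateness -26
Print Job 4: 22→34, due 102, lateness -68
Print Job 2: 34→48, due 86, lateness -38
Print Job 5: 48→65, due 118, lateness -53
Print Job 7: 65→85, due 50, lateness 35
Print Job 8: 85→109, due 101, lateness 8
Maximum = 35.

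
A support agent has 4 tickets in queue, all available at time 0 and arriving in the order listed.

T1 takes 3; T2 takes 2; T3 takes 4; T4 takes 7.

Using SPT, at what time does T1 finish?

SPT (increasing processing time): T2 T1 T3 T4.
T2: 0→2
T1: 2→5

5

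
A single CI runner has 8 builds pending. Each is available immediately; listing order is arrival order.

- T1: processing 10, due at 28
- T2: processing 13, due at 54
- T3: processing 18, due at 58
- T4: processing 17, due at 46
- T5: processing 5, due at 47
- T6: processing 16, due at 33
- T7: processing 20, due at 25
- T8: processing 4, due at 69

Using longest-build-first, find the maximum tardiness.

LPT (decreasing processing time): T7 T3 T4 T6 T2 T1 T5 T8.
T7: 0→20, due 25, tardiness 0
T3: 20→38, due 58, tardiness 0
T4: 38→55, due 46, tardiness 9
T6: 55→71, due 33, tardiness 38
T2: 71→84, due 54, tardiness 30
T1: 84→94, due 28, tardiness 66
T5: 94→99, due 47, tardiness 52
T8: 99→103, due 69, tardiness 34
Maximum = 66.

66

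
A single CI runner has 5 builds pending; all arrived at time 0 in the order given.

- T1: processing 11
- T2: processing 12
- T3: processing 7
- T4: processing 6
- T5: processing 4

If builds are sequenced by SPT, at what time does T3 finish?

17

SPT (increasing processing time): T5 T4 T3 T1 T2.
T5: 0→4
T4: 4→10
T3: 10→17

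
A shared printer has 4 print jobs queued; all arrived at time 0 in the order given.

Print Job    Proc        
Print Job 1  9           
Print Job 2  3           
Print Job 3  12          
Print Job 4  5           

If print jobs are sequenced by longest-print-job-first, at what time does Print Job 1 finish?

LPT (decreasing processing time): Print Job 3 Print Job 1 Print Job 4 Print Job 2.
Print Job 3: 0→12
Print Job 1: 12→21

21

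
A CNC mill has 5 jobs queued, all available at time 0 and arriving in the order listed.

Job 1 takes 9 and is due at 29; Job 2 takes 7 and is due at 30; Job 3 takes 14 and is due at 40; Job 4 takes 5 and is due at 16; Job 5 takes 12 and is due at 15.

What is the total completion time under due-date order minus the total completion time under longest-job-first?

-29

EDD (increasing due date): Job 5 Job 4 Job 1 Job 2 Job 3.
Job 5: 0→12
Job 4: 12→17
Job 1: 17→26
Job 2: 26→33
Job 3: 33→47
Sum = 12+17+26+33+47 = 135.
LPT (decreasing processing time): Job 3 Job 5 Job 1 Job 2 Job 4.
Job 3: 0→14
Job 5: 14→26
Job 1: 26→35
Job 2: 35→42
Job 4: 42→47
Sum = 14+26+35+42+47 = 164.
Difference = 135 − 164 = -29.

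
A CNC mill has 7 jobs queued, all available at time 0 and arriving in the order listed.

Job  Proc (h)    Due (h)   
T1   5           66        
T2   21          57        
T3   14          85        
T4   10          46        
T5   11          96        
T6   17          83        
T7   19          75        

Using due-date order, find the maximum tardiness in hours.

1

EDD (increasing due date): T4 T2 T1 T7 T6 T3 T5.
T4: 0→10, due 46, tardiness 0
T2: 10→31, due 57, tardiness 0
T1: 31→36, due 66, tardiness 0
T7: 36→55, due 75, tardiness 0
T6: 55→72, due 83, tardiness 0
T3: 72→86, due 85, tardiness 1
T5: 86→97, due 96, tardiness 1
Maximum = 1.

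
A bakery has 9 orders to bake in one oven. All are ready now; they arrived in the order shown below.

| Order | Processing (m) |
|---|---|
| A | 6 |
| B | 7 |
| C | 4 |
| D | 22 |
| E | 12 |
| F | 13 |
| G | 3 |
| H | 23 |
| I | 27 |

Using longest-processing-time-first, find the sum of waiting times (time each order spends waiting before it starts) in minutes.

659

LPT (decreasing processing time): I H D F E B A C G.
I: waits 0, runs 0→27
H: waits 27, runs 27→50
D: waits 50, runs 50→72
F: waits 72, runs 72→85
E: waits 85, runs 85→97
B: waits 97, runs 97→104
A: waits 104, runs 104→110
C: waits 110, runs 110→114
G: waits 114, runs 114→117
Sum = 0+27+50+72+85+97+104+110+114 = 659.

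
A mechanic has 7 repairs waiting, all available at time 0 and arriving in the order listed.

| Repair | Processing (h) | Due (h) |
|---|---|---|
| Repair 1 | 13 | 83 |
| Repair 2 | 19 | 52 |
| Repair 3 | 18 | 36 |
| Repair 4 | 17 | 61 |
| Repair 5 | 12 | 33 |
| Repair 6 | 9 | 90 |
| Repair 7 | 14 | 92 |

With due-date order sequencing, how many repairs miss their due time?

2

EDD (increasing due date): Repair 5 Repair 3 Repair 2 Repair 4 Repair 1 Repair 6 Repair 7.
Repair 5: 0→12, due 33, tardiness 0
Repair 3: 12→30, due 36, tardiness 0
Repair 2: 30→49, due 52, tardiness 0
Repair 4: 49→66, due 61, tardiness 5
Repair 1: 66→79, due 83, tardiness 0
Repair 6: 79→88, due 90, tardiness 0
Repair 7: 88→102, due 92, tardiness 10
Late repairs: 2.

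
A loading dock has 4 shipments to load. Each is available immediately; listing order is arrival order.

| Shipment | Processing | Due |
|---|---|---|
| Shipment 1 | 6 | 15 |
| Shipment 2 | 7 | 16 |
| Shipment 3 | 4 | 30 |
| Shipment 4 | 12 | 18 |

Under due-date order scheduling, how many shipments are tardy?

EDD (increasing due date): Shipment 1 Shipment 2 Shipment 4 Shipment 3.
Shipment 1: 0→6, due 15, tardiness 0
Shipment 2: 6→13, due 16, tardiness 0
Shipment 4: 13→25, due 18, tardiness 7
Shipment 3: 25→29, due 30, tardiness 0
Late shipments: 1.

1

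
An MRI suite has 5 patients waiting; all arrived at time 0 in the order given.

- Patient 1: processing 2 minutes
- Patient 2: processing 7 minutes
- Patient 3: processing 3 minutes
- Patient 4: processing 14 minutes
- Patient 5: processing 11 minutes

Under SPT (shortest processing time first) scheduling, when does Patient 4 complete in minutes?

37

SPT (increasing processing time): Patient 1 Patient 3 Patient 2 Patient 5 Patient 4.
Patient 1: 0→2
Patient 3: 2→5
Patient 2: 5→12
Patient 5: 12→23
Patient 4: 23→37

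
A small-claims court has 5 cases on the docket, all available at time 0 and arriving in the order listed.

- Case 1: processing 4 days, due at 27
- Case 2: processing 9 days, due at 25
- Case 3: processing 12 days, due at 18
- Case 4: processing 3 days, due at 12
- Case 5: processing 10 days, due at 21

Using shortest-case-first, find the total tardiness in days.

25

SPT (increasing processing time): Case 4 Case 1 Case 2 Case 5 Case 3.
Case 4: 0→3, due 12, tardiness 0
Case 1: 3→7, due 27, tardiness 0
Case 2: 7→16, due 25, tardiness 0
Case 5: 16→26, due 21, tardiness 5
Case 3: 26→38, due 18, tardiness 20
Sum = 0+0+0+5+20 = 25.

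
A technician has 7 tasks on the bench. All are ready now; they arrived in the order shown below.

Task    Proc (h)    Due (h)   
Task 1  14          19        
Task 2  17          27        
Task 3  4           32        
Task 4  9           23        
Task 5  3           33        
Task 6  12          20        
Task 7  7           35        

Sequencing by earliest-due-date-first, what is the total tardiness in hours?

EDD (increasing due date): Task 1 Task 6 Task 4 Task 2 Task 3 Task 5 Task 7.
Task 1: 0→14, due 19, tardiness 0
Task 6: 14→26, due 20, tardiness 6
Task 4: 26→35, due 23, tardiness 12
Task 2: 35→52, due 27, tardiness 25
Task 3: 52→56, due 32, tardiness 24
Task 5: 56→59, due 33, tardiness 26
Task 7: 59→66, due 35, tardiness 31
Sum = 0+6+12+25+24+26+31 = 124.

124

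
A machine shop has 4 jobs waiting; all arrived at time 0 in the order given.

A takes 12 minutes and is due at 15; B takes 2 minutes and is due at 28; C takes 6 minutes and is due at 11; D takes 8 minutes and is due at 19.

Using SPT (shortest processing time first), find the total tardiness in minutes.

SPT (increasing processing time): B C D A.
B: 0→2, due 28, tardiness 0
C: 2→8, due 11, tardiness 0
D: 8→16, due 19, tardiness 0
A: 16→28, due 15, tardiness 13
Sum = 0+0+0+13 = 13.

13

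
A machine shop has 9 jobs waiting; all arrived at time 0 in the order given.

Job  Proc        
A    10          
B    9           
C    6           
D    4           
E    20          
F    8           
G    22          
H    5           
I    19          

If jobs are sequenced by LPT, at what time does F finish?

LPT (decreasing processing time): G E I A B F C H D.
G: 0→22
E: 22→42
I: 42→61
A: 61→71
B: 71→80
F: 80→88

88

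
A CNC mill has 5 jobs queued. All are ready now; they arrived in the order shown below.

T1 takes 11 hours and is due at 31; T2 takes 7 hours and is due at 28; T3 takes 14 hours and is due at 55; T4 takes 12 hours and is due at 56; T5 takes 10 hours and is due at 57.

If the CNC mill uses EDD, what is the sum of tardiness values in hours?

EDD (increasing due date): T2 T1 T3 T4 T5.
T2: 0→7, due 28, tardiness 0
T1: 7→18, due 31, tardiness 0
T3: 18→32, due 55, tardiness 0
T4: 32→44, due 56, tardiness 0
T5: 44→54, due 57, tardiness 0
Sum = 0+0+0+0+0 = 0.

0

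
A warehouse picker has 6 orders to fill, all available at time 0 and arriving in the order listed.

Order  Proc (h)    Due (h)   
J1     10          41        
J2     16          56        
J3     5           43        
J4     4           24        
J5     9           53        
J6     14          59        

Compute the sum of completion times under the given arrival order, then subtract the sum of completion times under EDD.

37

FIFO (arrival order): J1 J2 J3 J4 J5 J6.
J1: 0→10
J2: 10→26
J3: 26→31
J4: 31→35
J5: 35→44
J6: 44→58
Sum = 10+26+31+35+44+58 = 204.
EDD (increasing due date): J4 J1 J3 J5 J2 J6.
J4: 0→4
J1: 4→14
J3: 14→19
J5: 19→28
J2: 28→44
J6: 44→58
Sum = 4+14+19+28+44+58 = 167.
Difference = 204 − 167 = 37.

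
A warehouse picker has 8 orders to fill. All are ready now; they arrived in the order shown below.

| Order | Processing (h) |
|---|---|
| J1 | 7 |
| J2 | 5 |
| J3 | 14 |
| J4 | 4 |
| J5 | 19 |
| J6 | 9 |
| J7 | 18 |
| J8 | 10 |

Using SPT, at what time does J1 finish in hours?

16

SPT (increasing processing time): J4 J2 J1 J6 J8 J3 J7 J5.
J4: 0→4
J2: 4→9
J1: 9→16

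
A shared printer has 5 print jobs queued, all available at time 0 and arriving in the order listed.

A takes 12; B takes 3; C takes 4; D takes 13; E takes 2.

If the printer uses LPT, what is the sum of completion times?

LPT (decreasing processing time): D A C B E.
D: 0→13
A: 13→25
C: 25→29
B: 29→32
E: 32→34
Sum = 13+25+29+32+34 = 133.

133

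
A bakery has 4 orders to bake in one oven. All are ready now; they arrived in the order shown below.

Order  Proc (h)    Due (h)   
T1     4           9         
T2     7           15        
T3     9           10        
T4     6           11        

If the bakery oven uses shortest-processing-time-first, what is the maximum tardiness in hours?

16

SPT (increasing processing time): T1 T4 T2 T3.
T1: 0→4, due 9, tardiness 0
T4: 4→10, due 11, tardiness 0
T2: 10→17, due 15, tardiness 2
T3: 17→26, due 10, tardiness 16
Maximum = 16.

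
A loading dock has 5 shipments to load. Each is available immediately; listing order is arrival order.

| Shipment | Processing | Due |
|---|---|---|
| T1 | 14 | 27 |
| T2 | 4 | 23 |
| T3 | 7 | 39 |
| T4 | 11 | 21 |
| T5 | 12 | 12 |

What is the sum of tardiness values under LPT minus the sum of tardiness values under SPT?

LPT (decreasing processing time): T1 T5 T4 T3 T2.
T1: 0→14, due 27, tardiness 0
T5: 14→26, due 12, tardiness 14
T4: 26→37, due 21, tardiness 16
T3: 37→44, due 39, tardiness 5
T2: 44→48, due 23, tardiness 25
Sum = 0+14+16+5+25 = 60.
SPT (increasing processing time): T2 T3 T4 T5 T1.
T2: 0→4, due 23, tardiness 0
T3: 4→11, due 39, tardiness 0
T4: 11→22, due 21, tardiness 1
T5: 22→34, due 12, tardiness 22
T1: 34→48, due 27, tardiness 21
Sum = 0+0+1+22+21 = 44.
Difference = 60 − 44 = 16.

16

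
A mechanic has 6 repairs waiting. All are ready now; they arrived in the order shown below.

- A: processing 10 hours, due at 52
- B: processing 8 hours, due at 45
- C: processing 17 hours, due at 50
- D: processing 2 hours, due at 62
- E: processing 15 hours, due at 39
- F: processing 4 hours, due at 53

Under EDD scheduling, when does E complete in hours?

15

EDD (increasing due date): E B C A F D.
E: 0→15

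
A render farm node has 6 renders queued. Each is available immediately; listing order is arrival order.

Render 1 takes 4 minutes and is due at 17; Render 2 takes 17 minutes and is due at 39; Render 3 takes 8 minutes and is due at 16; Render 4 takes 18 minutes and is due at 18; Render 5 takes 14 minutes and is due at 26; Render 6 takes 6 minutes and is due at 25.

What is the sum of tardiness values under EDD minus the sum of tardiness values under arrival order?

EDD (increasing due date): Render 3 Render 1 Render 4 Render 6 Render 5 Render 2.
Render 3: 0→8, due 16, tardiness 0
Render 1: 8→12, due 17, tardiness 0
Render 4: 12→30, due 18, tardiness 12
Render 6: 30→36, due 25, tardiness 11
Render 5: 36→50, due 26, tardiness 24
Render 2: 50→67, due 39, tardiness 28
Sum = 0+0+12+11+24+28 = 75.
FIFO (arrival order): Render 1 Render 2 Render 3 Render 4 Render 5 Render 6.
Render 1: 0→4, due 17, tardiness 0
Render 2: 4→21, due 39, tardiness 0
Render 3: 21→29, due 16, tardiness 13
Render 4: 29→47, due 18, tardiness 29
Render 5: 47→61, due 26, tardiness 35
Render 6: 61→67, due 25, tardiness 42
Sum = 0+0+13+29+35+42 = 119.
Difference = 75 − 119 = -44.

-44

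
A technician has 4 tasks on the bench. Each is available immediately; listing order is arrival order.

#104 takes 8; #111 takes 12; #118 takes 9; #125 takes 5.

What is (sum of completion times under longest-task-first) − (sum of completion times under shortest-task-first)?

22

LPT (decreasing processing time): #111 #118 #104 #125.
#111: 0→12
#118: 12→21
#104: 21→29
#125: 29→34
Sum = 12+21+29+34 = 96.
SPT (increasing processing time): #125 #104 #118 #111.
#125: 0→5
#104: 5→13
#118: 13→22
#111: 22→34
Sum = 5+13+22+34 = 74.
Difference = 96 − 74 = 22.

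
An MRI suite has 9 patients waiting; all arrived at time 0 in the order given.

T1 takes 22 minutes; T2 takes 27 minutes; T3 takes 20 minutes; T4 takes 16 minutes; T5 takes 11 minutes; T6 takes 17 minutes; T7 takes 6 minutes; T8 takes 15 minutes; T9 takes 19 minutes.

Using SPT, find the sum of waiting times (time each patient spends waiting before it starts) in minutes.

SPT (increasing processing time): T7 T5 T8 T4 T6 T9 T3 T1 T2.
T7: waits 0, runs 0→6
T5: waits 6, runs 6→17
T8: waits 17, runs 17→32
T4: waits 32, runs 32→48
T6: waits 48, runs 48→65
T9: waits 65, runs 65→84
T3: waits 84, runs 84→104
T1: waits 104, runs 104→126
T2: waits 126, runs 126→153
Sum = 0+6+17+32+48+65+84+104+126 = 482.

482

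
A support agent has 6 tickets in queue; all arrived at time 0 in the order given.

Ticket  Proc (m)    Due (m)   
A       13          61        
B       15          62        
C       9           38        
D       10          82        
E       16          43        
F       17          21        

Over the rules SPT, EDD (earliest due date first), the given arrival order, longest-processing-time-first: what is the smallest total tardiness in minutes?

SPT (increasing processing time): C D A B E F.
C: 0→9, due 38, tardiness 0
D: 9→19, due 82, tardiness 0
A: 19→32, due 61, tardiness 0
B: 32→47, due 62, tardiness 0
E: 47→63, due 43, tardiness 20
F: 63→80, due 21, tardiness 59
Sum = 0+0+0+0+20+59 = 79.
EDD (increasing due date): F C E A B D.
F: 0→17, due 21, tardiness 0
C: 17→26, due 38, tardiness 0
E: 26→42, due 43, tardiness 0
A: 42→55, due 61, tardiness 0
B: 55→70, due 62, tardiness 8
D: 70→80, due 82, tardiness 0
Sum = 0+0+0+0+8+0 = 8.
FIFO (arrival order): A B C D E F.
A: 0→13, due 61, tardiness 0
B: 13→28, due 62, tardiness 0
C: 28→37, due 38, tardiness 0
D: 37→47, due 82, tardiness 0
E: 47→63, due 43, tardiness 20
F: 63→80, due 21, tardiness 59
Sum = 0+0+0+0+20+59 = 79.
LPT (decreasing processing time): F E B A D C.
F: 0→17, due 21, tardiness 0
E: 17→33, due 43, tardiness 0
B: 33→48, due 62, tardiness 0
A: 48→61, due 61, tardiness 0
D: 61→71, due 82, tardiness 0
C: 71→80, due 38, tardiness 42
Sum = 0+0+0+0+0+42 = 42.
SPT 79, EDD 8, FIFO 79, LPT 42 → minimum 8.

8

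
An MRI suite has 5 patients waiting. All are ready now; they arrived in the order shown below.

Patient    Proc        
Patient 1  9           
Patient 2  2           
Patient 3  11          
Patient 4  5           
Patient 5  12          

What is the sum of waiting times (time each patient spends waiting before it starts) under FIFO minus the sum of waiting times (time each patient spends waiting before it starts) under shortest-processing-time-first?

FIFO (arrival order): Patient 1 Patient 2 Patient 3 Patient 4 Patient 5.
Patient 1: waits 0, runs 0→9
Patient 2: waits 9, runs 9→11
Patient 3: waits 11, runs 11→22
Patient 4: waits 22, runs 22→27
Patient 5: waits 27, runs 27→39
Sum = 0+9+11+22+27 = 69.
SPT (increasing processing time): Patient 2 Patient 4 Patient 1 Patient 3 Patient 5.
Patient 2: waits 0, runs 0→2
Patient 4: waits 2, runs 2→7
Patient 1: waits 7, runs 7→16
Patient 3: waits 16, runs 16→27
Patient 5: waits 27, runs 27→39
Sum = 0+2+7+16+27 = 52.
Difference = 69 − 52 = 17.

17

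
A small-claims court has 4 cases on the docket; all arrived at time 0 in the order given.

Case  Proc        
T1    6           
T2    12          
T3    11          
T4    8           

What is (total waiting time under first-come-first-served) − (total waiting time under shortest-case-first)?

8

FIFO (arrival order): T1 T2 T3 T4.
T1: waits 0, runs 0→6
T2: waits 6, runs 6→18
T3: waits 18, runs 18→29
T4: waits 29, runs 29→37
Sum = 0+6+18+29 = 53.
SPT (increasing processing time): T1 T4 T3 T2.
T1: waits 0, runs 0→6
T4: waits 6, runs 6→14
T3: waits 14, runs 14→25
T2: waits 25, runs 25→37
Sum = 0+6+14+25 = 45.
Difference = 53 − 45 = 8.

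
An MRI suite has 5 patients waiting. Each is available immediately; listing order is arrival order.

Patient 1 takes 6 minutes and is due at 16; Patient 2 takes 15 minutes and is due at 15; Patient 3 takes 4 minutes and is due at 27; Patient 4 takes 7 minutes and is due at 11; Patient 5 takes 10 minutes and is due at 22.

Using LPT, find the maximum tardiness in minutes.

22

LPT (decreasing processing time): Patient 2 Patient 5 Patient 4 Patient 1 Patient 3.
Patient 2: 0→15, due 15, tardiness 0
Patient 5: 15→25, due 22, tardiness 3
Patient 4: 25→32, due 11, tardiness 21
Patient 1: 32→38, due 16, tardiness 22
Patient 3: 38→42, due 27, tardiness 15
Maximum = 22.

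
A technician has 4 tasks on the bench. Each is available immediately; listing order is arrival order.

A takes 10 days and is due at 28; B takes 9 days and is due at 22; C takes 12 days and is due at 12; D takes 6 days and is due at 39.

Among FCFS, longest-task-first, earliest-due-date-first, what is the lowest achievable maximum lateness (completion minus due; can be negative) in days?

FIFO (arrival order): A B C D.
A: 0→10, due 28, lateness -18
B: 10→19, due 22, lateness -3
C: 19→31, due 12, lateness 19
D: 31→37, due 39, lateness -2
Maximum = 19.
LPT (decreasing processing time): C A B D.
C: 0→12, due 12, lateness 0
A: 12→22, due 28, lateness -6
B: 22→31, due 22, lateness 9
D: 31→37, due 39, lateness -2
Maximum = 9.
EDD (increasing due date): C B A D.
C: 0→12, due 12, lateness 0
B: 12→21, due 22, lateness -1
A: 21→31, due 28, lateness 3
D: 31→37, due 39, lateness -2
Maximum = 3.
FIFO 19, LPT 9, EDD 3 → minimum 3.

3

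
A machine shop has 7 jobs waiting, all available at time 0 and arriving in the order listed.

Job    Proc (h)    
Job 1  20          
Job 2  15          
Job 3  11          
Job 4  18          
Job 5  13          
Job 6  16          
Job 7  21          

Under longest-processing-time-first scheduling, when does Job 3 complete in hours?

114

LPT (decreasing processing time): Job 7 Job 1 Job 4 Job 6 Job 2 Job 5 Job 3.
Job 7: 0→21
Job 1: 21→41
Job 4: 41→59
Job 6: 59→75
Job 2: 75→90
Job 5: 90→103
Job 3: 103→114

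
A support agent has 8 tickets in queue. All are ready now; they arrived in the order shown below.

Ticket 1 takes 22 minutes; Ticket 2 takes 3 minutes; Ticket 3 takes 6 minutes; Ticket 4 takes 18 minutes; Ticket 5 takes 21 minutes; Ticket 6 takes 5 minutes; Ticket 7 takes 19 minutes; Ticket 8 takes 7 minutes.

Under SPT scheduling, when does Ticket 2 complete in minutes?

SPT (increasing processing time): Ticket 2 Ticket 6 Ticket 3 Ticket 8 Ticket 4 Ticket 7 Ticket 5 Ticket 1.
Ticket 2: 0→3

3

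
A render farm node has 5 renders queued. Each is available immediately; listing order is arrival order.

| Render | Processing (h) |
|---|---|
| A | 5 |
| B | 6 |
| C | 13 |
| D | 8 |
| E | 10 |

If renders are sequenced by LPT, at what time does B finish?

37

LPT (decreasing processing time): C E D B A.
C: 0→13
E: 13→23
D: 23→31
B: 31→37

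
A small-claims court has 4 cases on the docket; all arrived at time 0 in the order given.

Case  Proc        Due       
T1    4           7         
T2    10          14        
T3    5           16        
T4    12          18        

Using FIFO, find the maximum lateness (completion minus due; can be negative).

13

FIFO (arrival order): T1 T2 T3 T4.
T1: 0→4, due 7, lateness -3
T2: 4→14, due 14, lateness 0
T3: 14→19, due 16, lateness 3
T4: 19→31, due 18, lateness 13
Maximum = 13.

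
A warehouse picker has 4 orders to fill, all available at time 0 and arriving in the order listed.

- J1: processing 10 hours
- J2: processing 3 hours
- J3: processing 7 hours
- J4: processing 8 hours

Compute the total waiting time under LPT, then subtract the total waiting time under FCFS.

LPT (decreasing processing time): J1 J4 J3 J2.
J1: waits 0, runs 0→10
J4: waits 10, runs 10→18
J3: waits 18, runs 18→25
J2: waits 25, runs 25→28
Sum = 0+10+18+25 = 53.
FIFO (arrival order): J1 J2 J3 J4.
J1: waits 0, runs 0→10
J2: waits 10, runs 10→13
J3: waits 13, runs 13→20
J4: waits 20, runs 20→28
Sum = 0+10+13+20 = 43.
Difference = 53 − 43 = 10.

10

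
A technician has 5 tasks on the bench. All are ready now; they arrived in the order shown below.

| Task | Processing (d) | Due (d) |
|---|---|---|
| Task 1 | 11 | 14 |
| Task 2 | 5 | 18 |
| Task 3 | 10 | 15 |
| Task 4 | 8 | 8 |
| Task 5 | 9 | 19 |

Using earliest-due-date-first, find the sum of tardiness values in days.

59

EDD (increasing due date): Task 4 Task 1 Task 3 Task 2 Task 5.
Task 4: 0→8, due 8, tardiness 0
Task 1: 8→19, due 14, tardiness 5
Task 3: 19→29, due 15, tardiness 14
Task 2: 29→34, due 18, tardiness 16
Task 5: 34→43, due 19, tardiness 24
Sum = 0+5+14+16+24 = 59.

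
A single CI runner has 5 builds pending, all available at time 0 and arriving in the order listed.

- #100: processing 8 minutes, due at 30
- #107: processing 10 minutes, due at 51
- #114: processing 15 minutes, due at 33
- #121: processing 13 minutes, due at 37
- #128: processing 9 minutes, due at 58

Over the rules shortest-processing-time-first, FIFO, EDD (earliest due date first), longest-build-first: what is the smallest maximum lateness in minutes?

SPT (increasing processing time): #100 #128 #107 #121 #114.
#100: 0→8, due 30, lateness -22
#128: 8→17, due 58, lateness -41
#107: 17→27, due 51, lateness -24
#121: 27→40, due 37, lateness 3
#114: 40→55, due 33, lateness 22
Maximum = 22.
FIFO (arrival order): #100 #107 #114 #121 #128.
#100: 0→8, due 30, lateness -22
#107: 8→18, due 51, lateness -33
#114: 18→33, due 33, lateness 0
#121: 33→46, due 37, lateness 9
#128: 46→55, due 58, lateness -3
Maximum = 9.
EDD (increasing due date): #100 #114 #121 #107 #128.
#100: 0→8, due 30, lateness -22
#114: 8→23, due 33, lateness -10
#121: 23→36, due 37, lateness -1
#107: 36→46, due 51, lateness -5
#128: 46→55, due 58, lateness -3
Maximum = -1.
LPT (decreasing processing time): #114 #121 #107 #128 #100.
#114: 0→15, due 33, lateness -18
#121: 15→28, due 37, lateness -9
#107: 28→38, due 51, lateness -13
#128: 38→47, due 58, lateness -11
#100: 47→55, due 30, lateness 25
Maximum = 25.
SPT 22, FIFO 9, EDD -1, LPT 25 → minimum -1.

-1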